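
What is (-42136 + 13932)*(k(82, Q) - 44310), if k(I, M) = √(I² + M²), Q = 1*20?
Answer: 1249719240 - 56408*√1781 ≈ 1.2473e+9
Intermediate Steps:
Q = 20
(-42136 + 13932)*(k(82, Q) - 44310) = (-42136 + 13932)*(√(82² + 20²) - 44310) = -28204*(√(6724 + 400) - 44310) = -28204*(√7124 - 44310) = -28204*(2*√1781 - 44310) = -28204*(-44310 + 2*√1781) = 1249719240 - 56408*√1781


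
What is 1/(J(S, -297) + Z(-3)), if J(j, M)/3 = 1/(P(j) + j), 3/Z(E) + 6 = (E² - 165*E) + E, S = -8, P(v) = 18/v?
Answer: -6765/1939 ≈ -3.4889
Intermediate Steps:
Z(E) = 3/(-6 + E² - 164*E) (Z(E) = 3/(-6 + ((E² - 165*E) + E)) = 3/(-6 + (E² - 164*E)) = 3/(-6 + E² - 164*E))
J(j, M) = 3/(j + 18/j) (J(j, M) = 3/(18/j + j) = 3/(j + 18/j))
1/(J(S, -297) + Z(-3)) = 1/(3*(-8)/(18 + (-8)²) + 3/(-6 + (-3)² - 164*(-3))) = 1/(3*(-8)/(18 + 64) + 3/(-6 + 9 + 492)) = 1/(3*(-8)/82 + 3/495) = 1/(3*(-8)*(1/82) + 3*(1/495)) = 1/(-12/41 + 1/165) = 1/(-1939/6765) = -6765/1939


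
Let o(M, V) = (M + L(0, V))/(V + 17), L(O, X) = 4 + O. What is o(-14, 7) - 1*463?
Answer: -5561/12 ≈ -463.42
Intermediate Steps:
o(M, V) = (4 + M)/(17 + V) (o(M, V) = (M + (4 + 0))/(V + 17) = (M + 4)/(17 + V) = (4 + M)/(17 + V))
o(-14, 7) - 1*463 = (4 - 14)/(17 + 7) - 1*463 = -10/24 - 463 = (1/24)*(-10) - 463 = -5/12 - 463 = -5561/12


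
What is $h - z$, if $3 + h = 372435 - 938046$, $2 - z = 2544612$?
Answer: $1978996$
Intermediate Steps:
$z = -2544610$ ($z = 2 - 2544612 = -2544610$)
$h = -565614$ ($h = -3 + \left(372435 - 938046\right) = -3 - 565611 = -565614$)
$h - z = -565614 - -2544610 = -565614 + 2544610 = 1978996$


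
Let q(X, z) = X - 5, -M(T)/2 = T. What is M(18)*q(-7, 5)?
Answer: 432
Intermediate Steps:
M(T) = -2*T
q(X, z) = -5 + X
M(18)*q(-7, 5) = (-2*18)*(-5 - 7) = -36*(-12) = 432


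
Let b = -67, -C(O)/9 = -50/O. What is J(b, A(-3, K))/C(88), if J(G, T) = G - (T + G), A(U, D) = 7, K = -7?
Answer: -308/225 ≈ -1.3689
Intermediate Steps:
C(O) = 450/O (C(O) = -(-450)/O = 450/O)
J(G, T) = -T (J(G, T) = G - (G + T) = G + (-G - T) = -T)
J(b, A(-3, K))/C(88) = (-1*7)/((450/88)) = -7/(450*(1/88)) = -7/225/44 = -7*44/225 = -308/225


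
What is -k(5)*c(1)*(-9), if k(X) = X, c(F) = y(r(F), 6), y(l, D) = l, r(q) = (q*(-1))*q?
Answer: -45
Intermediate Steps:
r(q) = -q² (r(q) = (-q)*q = -q²)
c(F) = -F²
-k(5)*c(1)*(-9) = -5*(-1*1²)*(-9) = -5*(-1*1)*(-9) = -5*(-1)*(-9) = -(-5)*(-9) = -1*45 = -45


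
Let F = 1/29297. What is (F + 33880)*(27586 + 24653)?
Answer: 51851509956279/29297 ≈ 1.7699e+9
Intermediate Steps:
F = 1/29297 ≈ 3.4133e-5
(F + 33880)*(27586 + 24653) = (1/29297 + 33880)*(27586 + 24653) = (992582361/29297)*52239 = 51851509956279/29297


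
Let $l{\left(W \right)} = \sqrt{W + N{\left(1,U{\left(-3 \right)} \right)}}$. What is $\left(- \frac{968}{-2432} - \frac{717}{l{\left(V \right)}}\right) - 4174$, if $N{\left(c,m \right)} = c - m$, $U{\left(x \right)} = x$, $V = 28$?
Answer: $- \frac{1268775}{304} - \frac{717 \sqrt{2}}{8} \approx -4300.4$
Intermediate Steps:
$l{\left(W \right)} = \sqrt{4 + W}$ ($l{\left(W \right)} = \sqrt{W + \left(1 - -3\right)} = \sqrt{W + \left(1 + 3\right)} = \sqrt{W + 4} = \sqrt{4 + W}$)
$\left(- \frac{968}{-2432} - \frac{717}{l{\left(V \right)}}\right) - 4174 = \left(- \frac{968}{-2432} - \frac{717}{\sqrt{4 + 28}}\right) - 4174 = \left(\left(-968\right) \left(- \frac{1}{2432}\right) - \frac{717}{\sqrt{32}}\right) - 4174 = \left(\frac{121}{304} - \frac{717}{4 \sqrt{2}}\right) - 4174 = \left(\frac{121}{304} - 717 \frac{\sqrt{2}}{8}\right) - 4174 = \left(\frac{121}{304} - \frac{717 \sqrt{2}}{8}\right) - 4174 = - \frac{1268775}{304} - \frac{717 \sqrt{2}}{8}$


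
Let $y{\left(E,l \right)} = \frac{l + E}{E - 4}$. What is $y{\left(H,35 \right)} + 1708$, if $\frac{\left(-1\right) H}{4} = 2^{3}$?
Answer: $\frac{20495}{12} \approx 1707.9$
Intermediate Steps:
$H = -32$ ($H = - 4 \cdot 2^{3} = \left(-4\right) 8 = -32$)
$y{\left(E,l \right)} = \frac{E + l}{-4 + E}$
$y{\left(H,35 \right)} + 1708 = \frac{-32 + 35}{-4 - 32} + 1708 = \frac{1}{-36} \cdot 3 + 1708 = \left(- \frac{1}{36}\right) 3 + 1708 = - \frac{1}{12} + 1708 = \frac{20495}{12}$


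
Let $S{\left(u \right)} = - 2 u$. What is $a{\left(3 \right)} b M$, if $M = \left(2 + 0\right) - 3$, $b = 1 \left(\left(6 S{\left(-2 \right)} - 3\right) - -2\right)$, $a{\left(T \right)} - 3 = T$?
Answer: $-138$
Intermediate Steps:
$a{\left(T \right)} = 3 + T$
$b = 23$ ($b = 1 \left(\left(6 \left(\left(-2\right) \left(-2\right)\right) - 3\right) - -2\right) = 1 \left(\left(6 \cdot 4 - 3\right) + 2\right) = 1 \left(\left(24 - 3\right) + 2\right) = 1 \left(21 + 2\right) = 1 \cdot 23 = 23$)
$M = -1$ ($M = 2 - 3 = -1$)
$a{\left(3 \right)} b M = \left(3 + 3\right) 23 \left(-1\right) = 6 \cdot 23 \left(-1\right) = 138 \left(-1\right) = -138$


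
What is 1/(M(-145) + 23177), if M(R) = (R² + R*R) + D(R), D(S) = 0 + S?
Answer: 1/65082 ≈ 1.5365e-5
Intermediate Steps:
D(S) = S
M(R) = R + 2*R² (M(R) = (R² + R*R) + R = (R² + R²) + R = 2*R² + R = R + 2*R²)
1/(M(-145) + 23177) = 1/(-145*(1 + 2*(-145)) + 23177) = 1/(-145*(1 - 290) + 23177) = 1/(-145*(-289) + 23177) = 1/(41905 + 23177) = 1/65082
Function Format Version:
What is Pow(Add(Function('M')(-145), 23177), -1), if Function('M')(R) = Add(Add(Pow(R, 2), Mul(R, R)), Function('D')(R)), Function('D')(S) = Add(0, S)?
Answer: Rational(1, 65082) ≈ 1.5365e-5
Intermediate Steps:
Function('D')(S) = S
Function('M')(R) = Add(R, Mul(2, Pow(R, 2))) (Function('M')(R) = Add(Add(Pow(R, 2), Mul(R, R)), R) = Add(Add(Pow(R, 2), Pow(R, 2)), R) = Add(Mul(2, Pow(R, 2)), R) = Add(R, Mul(2, Pow(R, 2))))
Pow(Add(Function('M')(-145), 23177), -1) = Pow(Add(Mul(-145, Add(1, Mul(2, -145))), 23177), -1) = Pow(Add(Mul(-145, Add(1, -290)), 23177), -1) = Pow(Add(Mul(-145, -289), 23177), -1) = Pow(Add(41905, 23177), -1) = Pow(65082, -1) = Rational(1, 65082)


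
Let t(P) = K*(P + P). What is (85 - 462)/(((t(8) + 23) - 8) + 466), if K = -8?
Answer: -377/353 ≈ -1.0680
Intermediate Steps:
t(P) = -16*P (t(P) = -8*(P + P) = -16*P)
(85 - 462)/(((t(8) + 23) - 8) + 466) = (85 - 462)/(((-16*8 + 23) - 8) + 466) = -377/(((-128 + 23) - 8) + 466) = -377/((-105 - 8) + 466) = -377/(-113 + 466) = -377/353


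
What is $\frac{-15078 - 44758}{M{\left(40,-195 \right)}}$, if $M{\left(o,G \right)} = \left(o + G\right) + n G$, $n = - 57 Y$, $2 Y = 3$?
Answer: $- \frac{119672}{33035} \approx -3.6226$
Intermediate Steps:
$Y = \frac{3}{2}$ ($Y = \frac{1}{2} \cdot 3 = \frac{3}{2} \approx 1.5$)
$n = - \frac{171}{2}$ ($n = \left(-57\right) \frac{3}{2} = - \frac{171}{2} \approx -85.5$)
$M{\left(o,G \right)} = o - \frac{169 G}{2}$ ($M{\left(o,G \right)} = \left(o + G\right) - \frac{171 G}{2} = \left(G + o\right) - \frac{171 G}{2} = o - \frac{169 G}{2}$)
$\frac{-15078 - 44758}{M{\left(40,-195 \right)}} = \frac{-15078 - 44758}{40 - - \frac{32955}{2}} = - \frac{59836}{40 + \frac{32955}{2}} = - \frac{59836}{\frac{33035}{2}} = \left(-59836\right) \frac{2}{33035} = - \frac{119672}{33035}$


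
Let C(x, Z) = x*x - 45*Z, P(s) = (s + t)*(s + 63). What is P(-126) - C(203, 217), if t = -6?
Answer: -23128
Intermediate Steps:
P(s) = (-6 + s)*(63 + s) (P(s) = (s - 6)*(s + 63) = (-6 + s)*(63 + s))
C(x, Z) = x**2 - 45*Z
P(-126) - C(203, 217) = (-378 + (-126)**2 + 57*(-126)) - (203**2 - 45*217) = (-378 + 15876 - 7182) - (41209 - 9765) = 8316 - 1*31444 = 8316 - 31444 = -23128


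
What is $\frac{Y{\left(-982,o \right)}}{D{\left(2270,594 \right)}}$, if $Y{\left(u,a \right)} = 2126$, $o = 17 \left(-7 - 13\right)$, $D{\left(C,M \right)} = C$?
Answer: $\frac{1063}{1135} \approx 0.93656$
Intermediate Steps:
$o = -340$ ($o = 17 \left(-20\right) = -340$)
$\frac{Y{\left(-982,o \right)}}{D{\left(2270,594 \right)}} = \frac{2126}{2270} = 2126 \cdot \frac{1}{2270} = \frac{1063}{1135}$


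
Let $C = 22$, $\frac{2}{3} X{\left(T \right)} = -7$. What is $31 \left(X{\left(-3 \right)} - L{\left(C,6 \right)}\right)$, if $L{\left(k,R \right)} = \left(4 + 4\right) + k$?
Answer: $- \frac{2511}{2} \approx -1255.5$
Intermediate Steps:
$X{\left(T \right)} = - \frac{21}{2}$ ($X{\left(T \right)} = \frac{3}{2} \left(-7\right) = - \frac{21}{2}$)
$L{\left(k,R \right)} = 8 + k$
$31 \left(X{\left(-3 \right)} - L{\left(C,6 \right)}\right) = 31 \left(- \frac{21}{2} - \left(8 + 22\right)\right) = 31 \left(- \frac{21}{2} - 30\right) = 31 \left(- \frac{81}{2}\right) = - \frac{2511}{2}$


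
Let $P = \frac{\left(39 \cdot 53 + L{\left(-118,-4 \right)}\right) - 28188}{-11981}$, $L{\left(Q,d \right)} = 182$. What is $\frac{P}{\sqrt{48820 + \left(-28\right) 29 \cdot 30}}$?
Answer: $\frac{25939 \sqrt{6115}}{146527630} \approx 0.013843$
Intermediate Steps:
$P = \frac{25939}{11981}$ ($P = \frac{\left(39 \cdot 53 + 182\right) - 28188}{-11981} = \left(\left(2067 + 182\right) - 28188\right) \left(- \frac{1}{11981}\right) = \left(2249 - 28188\right) \left(- \frac{1}{11981}\right) = \left(-25939\right) \left(- \frac{1}{11981}\right) = \frac{25939}{11981} \approx 2.165$)
$\frac{P}{\sqrt{48820 + \left(-28\right) 29 \cdot 30}} = \frac{25939}{11981 \sqrt{48820 + \left(-28\right) 29 \cdot 30}} = \frac{25939}{11981 \sqrt{48820 - 24360}} = \frac{25939}{11981 \sqrt{24460}} = \frac{25939}{11981 \cdot 2 \sqrt{6115}} = \frac{25939 \frac{\sqrt{6115}}{12230}}{11981} = \frac{25939 \sqrt{6115}}{146527630}$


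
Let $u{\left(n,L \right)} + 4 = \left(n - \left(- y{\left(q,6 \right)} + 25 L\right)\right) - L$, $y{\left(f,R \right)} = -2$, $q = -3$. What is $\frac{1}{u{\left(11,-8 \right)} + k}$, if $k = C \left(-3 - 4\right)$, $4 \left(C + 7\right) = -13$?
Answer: $\frac{4}{1139} \approx 0.0035119$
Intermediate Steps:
$C = - \frac{41}{4}$ ($C = -7 + \frac{1}{4} \left(-13\right) = -7 - \frac{13}{4} = - \frac{41}{4} \approx -10.25$)
$u{\left(n,L \right)} = -6 + n - 26 L$ ($u{\left(n,L \right)} = -4 - \left(2 - n + 26 L\right) = -6 + n - 26 L$)
$k = \frac{287}{4}$ ($k = - \frac{41 \left(-3 - 4\right)}{4} = \left(- \frac{41}{4}\right) \left(-7\right) = \frac{287}{4} \approx 71.75$)
$\frac{1}{u{\left(11,-8 \right)} + k} = \frac{1}{\left(-6 + 11 - -208\right) + \frac{287}{4}} = \frac{1}{\left(-6 + 11 + 208\right) + \frac{287}{4}} = \frac{1}{213 + \frac{287}{4}} = \frac{1}{\frac{1139}{4}} = \frac{4}{1139}$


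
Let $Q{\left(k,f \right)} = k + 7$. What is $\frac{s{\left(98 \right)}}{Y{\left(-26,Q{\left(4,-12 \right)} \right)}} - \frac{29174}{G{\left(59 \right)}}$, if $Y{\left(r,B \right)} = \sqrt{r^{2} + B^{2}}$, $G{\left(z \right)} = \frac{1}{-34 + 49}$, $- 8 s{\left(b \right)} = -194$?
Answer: $-437610 + \frac{97 \sqrt{797}}{3188} \approx -4.3761 \cdot 10^{5}$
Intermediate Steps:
$s{\left(b \right)} = \frac{97}{4}$ ($s{\left(b \right)} = \left(- \frac{1}{8}\right) \left(-194\right) = \frac{97}{4}$)
$Q{\left(k,f \right)} = 7 + k$
$G{\left(z \right)} = \frac{1}{15}$
$Y{\left(r,B \right)} = \sqrt{B^{2} + r^{2}}$
$\frac{s{\left(98 \right)}}{Y{\left(-26,Q{\left(4,-12 \right)} \right)}} - \frac{29174}{G{\left(59 \right)}} = \frac{97}{4 \sqrt{\left(7 + 4\right)^{2} + \left(-26\right)^{2}}} - 29174 \frac{1}{\frac{1}{15}} = \frac{97}{4 \sqrt{11^{2} + 676}} - 437610 = \frac{97}{4 \sqrt{121 + 676}} - 437610 = \frac{97}{4 \sqrt{797}} - 437610 = \frac{97 \frac{\sqrt{797}}{797}}{4} - 437610 = \frac{97 \sqrt{797}}{3188} - 437610 = -437610 + \frac{97 \sqrt{797}}{3188}$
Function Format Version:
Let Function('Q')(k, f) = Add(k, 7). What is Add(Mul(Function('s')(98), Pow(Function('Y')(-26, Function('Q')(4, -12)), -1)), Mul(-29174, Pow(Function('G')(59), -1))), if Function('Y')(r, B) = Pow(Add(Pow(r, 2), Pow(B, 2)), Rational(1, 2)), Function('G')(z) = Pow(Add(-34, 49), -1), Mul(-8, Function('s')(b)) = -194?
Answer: Add(-437610, Mul(Rational(97, 3188), Pow(797, Rational(1, 2)))) ≈ -4.3761e+5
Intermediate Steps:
Function('s')(b) = Rational(97, 4) (Function('s')(b) = Mul(Rational(-1, 8), -194) = Rational(97, 4))
Function('Q')(k, f) = Add(7, k)
Function('G')(z) = Rational(1, 15) (Function('G')(z) = Pow(15, -1) = Rational(1, 15))
Function('Y')(r, B) = Pow(Add(Pow(B, 2), Pow(r, 2)), Rational(1, 2))
Add(Mul(Function('s')(98), Pow(Function('Y')(-26, Function('Q')(4, -12)), -1)), Mul(-29174, Pow(Function('G')(59), -1))) = Add(Mul(Rational(97, 4), Pow(Pow(Add(Pow(Add(7, 4), 2), Pow(-26, 2)), Rational(1, 2)), -1)), Mul(-29174, Pow(Rational(1, 15), -1))) = Add(Mul(Rational(97, 4), Pow(Pow(Add(Pow(11, 2), 676), Rational(1, 2)), -1)), Mul(-29174, 15)) = Add(Mul(Rational(97, 4), Pow(Pow(Add(121, 676), Rational(1, 2)), -1)), -437610) = Add(Mul(Rational(97, 4), Pow(Pow(797, Rational(1, 2)), -1)), -437610) = Add(Mul(Rational(97, 4), Mul(Rational(1, 797), Pow(797, Rational(1, 2)))), -437610) = Add(Mul(Rational(97, 3188), Pow(797, Rational(1, 2))), -437610) = Add(-437610, Mul(Rational(97, 3188), Pow(797, Rational(1, 2))))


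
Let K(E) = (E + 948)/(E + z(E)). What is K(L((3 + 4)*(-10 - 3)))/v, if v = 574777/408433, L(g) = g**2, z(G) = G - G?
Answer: 3769428157/4759728337 ≈ 0.79194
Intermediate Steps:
z(G) = 0
K(E) = (948 + E)/E (K(E) = (E + 948)/(E + 0) = (948 + E)/E)
v = 574777/408433 (v = 574777*(1/408433) = 574777/408433 ≈ 1.4073)
K(L((3 + 4)*(-10 - 3)))/v = ((948 + ((3 + 4)*(-10 - 3))**2)/(((3 + 4)*(-10 - 3))**2))/(574777/408433) = ((948 + (7*(-13))**2)/((7*(-13))**2))*(408433/574777) = ((948 + (-91)**2)/((-91)**2))*(408433/574777) = ((948 + 8281)/8281)*(408433/574777) = ((1/8281)*9229)*(408433/574777) = (9229/8281)*(408433/574777) = 3769428157/4759728337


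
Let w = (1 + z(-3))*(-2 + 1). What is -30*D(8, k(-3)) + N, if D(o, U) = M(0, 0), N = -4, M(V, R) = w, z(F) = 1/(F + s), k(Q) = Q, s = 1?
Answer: 11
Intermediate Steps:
z(F) = 1/(1 + F) (z(F) = 1/(F + 1) = 1/(1 + F))
w = -1/2 (w = (1 + 1/(1 - 3))*(-2 + 1) = (1 + 1/(-2))*(-1) = (1 - 1/2)*(-1) = (1/2)*(-1) = -1/2 ≈ -0.50000)
M(V, R) = -1/2
D(o, U) = -1/2
-30*D(8, k(-3)) + N = -30*(-1/2) - 4 = 15 - 4 = 11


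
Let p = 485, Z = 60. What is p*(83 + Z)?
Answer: 69355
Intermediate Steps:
p*(83 + Z) = 485*(83 + 60) = 485*143 = 69355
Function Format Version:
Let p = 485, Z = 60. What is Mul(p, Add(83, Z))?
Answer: 69355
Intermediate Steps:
Mul(p, Add(83, Z)) = Mul(485, Add(83, 60)) = Mul(485, 143) = 69355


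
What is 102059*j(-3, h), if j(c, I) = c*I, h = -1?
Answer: 306177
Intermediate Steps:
j(c, I) = I*c
102059*j(-3, h) = 102059*(-1*(-3)) = 102059*3 = 306177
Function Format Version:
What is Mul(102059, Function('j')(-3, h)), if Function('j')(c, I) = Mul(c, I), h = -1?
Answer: 306177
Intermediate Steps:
Function('j')(c, I) = Mul(I, c)
Mul(102059, Function('j')(-3, h)) = Mul(102059, Mul(-1, -3)) = Mul(102059, 3) = 306177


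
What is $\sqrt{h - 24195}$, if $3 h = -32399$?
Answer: $\frac{2 i \sqrt{78738}}{3} \approx 187.07 i$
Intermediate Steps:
$h = - \frac{32399}{3}$ ($h = \frac{1}{3} \left(-32399\right) = - \frac{32399}{3} \approx -10800.0$)
$\sqrt{h - 24195} = \sqrt{- \frac{32399}{3} - 24195} = \sqrt{- \frac{104984}{3}} = \frac{2 i \sqrt{78738}}{3}$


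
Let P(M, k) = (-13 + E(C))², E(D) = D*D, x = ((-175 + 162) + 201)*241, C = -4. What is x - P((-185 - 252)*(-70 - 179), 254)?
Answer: 45299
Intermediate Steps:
x = 45308 (x = (-13 + 201)*241 = 188*241 = 45308)
E(D) = D²
P(M, k) = 9 (P(M, k) = (-13 + (-4)²)² = (-13 + 16)² = 3² = 9)
x - P((-185 - 252)*(-70 - 179), 254) = 45308 - 1*9 = 45308 - 9 = 45299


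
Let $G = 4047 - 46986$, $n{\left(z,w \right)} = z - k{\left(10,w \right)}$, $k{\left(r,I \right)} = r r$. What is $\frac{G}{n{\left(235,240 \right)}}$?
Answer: $- \frac{4771}{15} \approx -318.07$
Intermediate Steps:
$k{\left(r,I \right)} = r^{2}$
$n{\left(z,w \right)} = -100 + z$ ($n{\left(z,w \right)} = z - 10^{2} = z - 100 = -100 + z$)
$G = -42939$
$\frac{G}{n{\left(235,240 \right)}} = - \frac{42939}{-100 + 235} = - \frac{42939}{135} = \left(-42939\right) \frac{1}{135} = - \frac{4771}{15}$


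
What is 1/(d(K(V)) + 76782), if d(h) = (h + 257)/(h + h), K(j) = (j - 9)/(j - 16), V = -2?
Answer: 22/1693841 ≈ 1.2988e-5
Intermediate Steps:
K(j) = (-9 + j)/(-16 + j)
d(h) = (257 + h)/(2*h) (d(h) = (257 + h)/((2*h)) = (257 + h)*(1/(2*h)) = (257 + h)/(2*h))
1/(d(K(V)) + 76782) = 1/((257 + (-9 - 2)/(-16 - 2))/(2*(((-9 - 2)/(-16 - 2)))) + 76782) = 1/((257 - 11/(-18))/(2*((-11/(-18)))) + 76782) = 1/((257 - 1/18*(-11))/(2*((-1/18*(-11)))) + 76782) = 1/((257 + 11/18)/(2*(11/18)) + 76782) = 1/((½)*(18/11)*(4637/18) + 76782) = 1/(4637/22 + 76782) = 1/(1693841/22) = 22/1693841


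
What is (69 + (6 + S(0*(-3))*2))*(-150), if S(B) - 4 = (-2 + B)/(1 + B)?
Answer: -11850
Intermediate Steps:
S(B) = 4 + (-2 + B)/(1 + B)
(69 + (6 + S(0*(-3))*2))*(-150) = (69 + (6 + ((2 + 5*(0*(-3)))/(1 + 0*(-3)))*2))*(-150) = (69 + (6 + ((2 + 5*0)/(1 + 0))*2))*(-150) = (69 + (6 + ((2 + 0)/1)*2))*(-150) = (69 + (6 + (1*2)*2))*(-150) = (69 + (6 + 2*2))*(-150) = (69 + (6 + 4))*(-150) = (69 + 10)*(-150) = 79*(-150) = -11850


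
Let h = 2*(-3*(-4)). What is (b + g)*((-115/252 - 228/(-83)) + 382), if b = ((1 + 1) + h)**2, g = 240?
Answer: 1840661467/5229 ≈ 3.5201e+5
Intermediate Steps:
h = 24 (h = 2*12 = 24)
b = 676 (b = ((1 + 1) + 24)**2 = (2 + 24)**2 = 26**2 = 676)
(b + g)*((-115/252 - 228/(-83)) + 382) = (676 + 240)*((-115/252 - 228/(-83)) + 382) = 916*((-115*1/252 - 228*(-1/83)) + 382) = 916*((-115/252 + 228/83) + 382) = 916*(47911/20916 + 382) = 916*(8037823/20916) = 1840661467/5229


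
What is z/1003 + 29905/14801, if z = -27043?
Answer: -370268728/14845403 ≈ -24.942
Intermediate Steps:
z/1003 + 29905/14801 = -27043/1003 + 29905/14801 = -370268728/14845403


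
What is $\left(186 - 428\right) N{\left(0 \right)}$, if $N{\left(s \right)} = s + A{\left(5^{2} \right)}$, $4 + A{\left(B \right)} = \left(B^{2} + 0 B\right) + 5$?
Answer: $-151492$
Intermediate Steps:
$A{\left(B \right)} = 1 + B^{2}$ ($A{\left(B \right)} = -4 + \left(\left(B^{2} + 0 B\right) + 5\right) = -4 + \left(\left(B^{2} + 0\right) + 5\right) = -4 + \left(B^{2} + 5\right) = -4 + \left(5 + B^{2}\right) = 1 + B^{2}$)
$N{\left(s \right)} = 626 + s$ ($N{\left(s \right)} = s + \left(1 + \left(5^{2}\right)^{2}\right) = s + \left(1 + 25^{2}\right) = s + \left(1 + 625\right) = s + 626 = 626 + s$)
$\left(186 - 428\right) N{\left(0 \right)} = \left(186 - 428\right) \left(626 + 0\right) = \left(-242\right) 626 = -151492$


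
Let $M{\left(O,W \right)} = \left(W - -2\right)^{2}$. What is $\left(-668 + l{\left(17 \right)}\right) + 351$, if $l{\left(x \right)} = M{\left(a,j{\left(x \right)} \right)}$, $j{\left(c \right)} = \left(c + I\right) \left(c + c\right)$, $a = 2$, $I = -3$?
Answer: $228167$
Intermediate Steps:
$j{\left(c \right)} = 2 c \left(-3 + c\right)$ ($j{\left(c \right)} = \left(c - 3\right) \left(c + c\right) = \left(-3 + c\right) 2 c = 2 c \left(-3 + c\right)$)
$M{\left(O,W \right)} = \left(2 + W\right)^{2}$ ($M{\left(O,W \right)} = \left(W + 2\right)^{2} = \left(2 + W\right)^{2}$)
$l{\left(x \right)} = \left(2 + 2 x \left(-3 + x\right)\right)^{2}$
$\left(-668 + l{\left(17 \right)}\right) + 351 = \left(-668 + 4 \left(1 + 17 \left(-3 + 17\right)\right)^{2}\right) + 351 = \left(-668 + 4 \left(1 + 17 \cdot 14\right)^{2}\right) + 351 = \left(-668 + 4 \left(1 + 238\right)^{2}\right) + 351 = \left(-668 + 4 \cdot 239^{2}\right) + 351 = \left(-668 + 4 \cdot 57121\right) + 351 = \left(-668 + 228484\right) + 351 = 227816 + 351 = 228167$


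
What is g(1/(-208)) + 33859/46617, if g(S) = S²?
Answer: 1464922393/2016837888 ≈ 0.72635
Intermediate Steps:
g(1/(-208)) + 33859/46617 = (1/(-208))² + 33859/46617 = (-1/208)² + 33859*(1/46617) = 1/43264 + 33859/46617 = 1464922393/2016837888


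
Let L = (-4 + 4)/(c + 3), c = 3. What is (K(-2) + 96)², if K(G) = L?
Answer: 9216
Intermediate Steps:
L = 0 (L = (-4 + 4)/(3 + 3) = 0/6 = 0*(⅙) = 0)
K(G) = 0
(K(-2) + 96)² = (0 + 96)² = 96² = 9216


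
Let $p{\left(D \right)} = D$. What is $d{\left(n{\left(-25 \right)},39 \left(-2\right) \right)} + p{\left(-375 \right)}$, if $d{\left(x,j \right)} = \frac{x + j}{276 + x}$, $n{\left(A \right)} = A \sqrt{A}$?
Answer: $- \frac{34431278}{91801} - \frac{44250 i}{91801} \approx -375.06 - 0.48202 i$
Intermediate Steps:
$n{\left(A \right)} = A^{\frac{3}{2}}$
$d{\left(x,j \right)} = \frac{j + x}{276 + x}$
$d{\left(n{\left(-25 \right)},39 \left(-2\right) \right)} + p{\left(-375 \right)} = \frac{39 \left(-2\right) + \left(-25\right)^{\frac{3}{2}}}{276 + \left(-25\right)^{\frac{3}{2}}} - 375 = \frac{-78 - 125 i}{276 - 125 i} - 375 = \frac{276 + 125 i}{91801} \left(-78 - 125 i\right) - 375 = \frac{\left(-78 - 125 i\right) \left(276 + 125 i\right)}{91801} - 375 = -375 + \frac{\left(-78 - 125 i\right) \left(276 + 125 i\right)}{91801}$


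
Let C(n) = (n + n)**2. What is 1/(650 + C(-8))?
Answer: 1/906 ≈ 0.0011038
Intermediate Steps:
C(n) = 4*n**2 (C(n) = (2*n)**2 = 4*n**2)
1/(650 + C(-8)) = 1/(650 + 4*(-8)**2) = 1/(650 + 4*64) = 1/(650 + 256) = 1/906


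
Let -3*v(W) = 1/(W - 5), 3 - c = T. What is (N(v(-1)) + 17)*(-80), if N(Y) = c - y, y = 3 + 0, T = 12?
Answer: -400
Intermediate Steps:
c = -9 (c = 3 - 1*12 = 3 - 12 = -9)
y = 3
v(W) = -1/(3*(-5 + W)) (v(W) = -1/(3*(W - 5)) = -1/(3*(-5 + W)))
N(Y) = -12 (N(Y) = -9 - 1*3 = -9 - 3 = -12)
(N(v(-1)) + 17)*(-80) = (-12 + 17)*(-80) = 5*(-80) = -400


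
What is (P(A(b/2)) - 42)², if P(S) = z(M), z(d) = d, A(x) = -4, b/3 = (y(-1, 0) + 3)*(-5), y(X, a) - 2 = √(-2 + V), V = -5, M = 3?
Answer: 1521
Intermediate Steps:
y(X, a) = 2 + I*√7 (y(X, a) = 2 + √(-2 - 5) = 2 + √(-7) = 2 + I*√7)
b = -75 - 15*I*√7 (b = 3*(((2 + I*√7) + 3)*(-5)) = 3*((5 + I*√7)*(-5)) = 3*(-25 - 5*I*√7) = -75 - 15*I*√7 ≈ -75.0 - 39.686*I)
P(S) = 3
(P(A(b/2)) - 42)² = (3 - 42)² = (-39)² = 1521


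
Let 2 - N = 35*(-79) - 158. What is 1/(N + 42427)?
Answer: 1/45352 ≈ 2.2050e-5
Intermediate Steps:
N = 2925 (N = 2 - (35*(-79) - 158) = 2 - (-2765 - 158) = 2 - 1*(-2923) = 2 + 2923 = 2925)
1/(N + 42427) = 1/(2925 + 42427) = 1/45352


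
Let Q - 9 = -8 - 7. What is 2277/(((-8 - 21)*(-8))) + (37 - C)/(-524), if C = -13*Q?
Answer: 300665/30392 ≈ 9.8929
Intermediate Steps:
Q = -6 (Q = 9 + (-8 - 7) = 9 - 15 = -6)
C = 78 (C = -13*(-6) = 78)
2277/(((-8 - 21)*(-8))) + (37 - C)/(-524) = 2277/(((-8 - 21)*(-8))) + (37 - 1*78)/(-524) = 2277/((-29*(-8))) + (37 - 78)*(-1/524) = 2277/232 - 41*(-1/524) = 2277*(1/232) + 41/524 = 2277/232 + 41/524 = 300665/30392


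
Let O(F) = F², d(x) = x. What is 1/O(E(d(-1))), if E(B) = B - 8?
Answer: 1/81 ≈ 0.012346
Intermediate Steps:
E(B) = -8 + B
1/O(E(d(-1))) = 1/((-8 - 1)²) = 1/((-9)²) = 1/81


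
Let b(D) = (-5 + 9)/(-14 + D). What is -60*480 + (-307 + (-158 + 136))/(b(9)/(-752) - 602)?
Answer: -16297005940/565879 ≈ -28799.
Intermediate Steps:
b(D) = 4/(-14 + D)
-60*480 + (-307 + (-158 + 136))/(b(9)/(-752) - 602) = -60*480 + (-307 + (-158 + 136))/((4/(-14 + 9))/(-752) - 602) = -28800 + (-307 - 22)/((4/(-5))*(-1/752) - 602) = -28800 - 329/((4*(-⅕))*(-1/752) - 602) = -28800 - 329/(-⅘*(-1/752) - 602) = -28800 - 329/(1/940 - 602) = -28800 - 329/(-565879/940) = -28800 - 329*(-940/565879) = -28800 + 309260/565879 = -16297005940/565879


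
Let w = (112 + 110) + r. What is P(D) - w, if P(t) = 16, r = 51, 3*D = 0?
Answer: -257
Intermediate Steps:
D = 0 (D = (⅓)*0 = 0)
w = 273 (w = (112 + 110) + 51 = 222 + 51 = 273)
P(D) - w = 16 - 1*273 = 16 - 273 = -257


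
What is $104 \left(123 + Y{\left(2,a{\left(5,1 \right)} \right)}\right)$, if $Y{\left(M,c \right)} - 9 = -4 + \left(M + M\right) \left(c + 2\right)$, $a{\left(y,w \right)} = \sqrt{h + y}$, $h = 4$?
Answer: $15392$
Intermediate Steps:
$a{\left(y,w \right)} = \sqrt{4 + y}$
$Y{\left(M,c \right)} = 5 + 2 M \left(2 + c\right)$ ($Y{\left(M,c \right)} = 9 + \left(-4 + \left(M + M\right) \left(c + 2\right)\right) = 9 + \left(-4 + 2 M \left(2 + c\right)\right) = 5 + 2 M \left(2 + c\right)$)
$104 \left(123 + Y{\left(2,a{\left(5,1 \right)} \right)}\right) = 104 \left(123 + \left(5 + 4 \cdot 2 + 2 \cdot 2 \sqrt{4 + 5}\right)\right) = 104 \left(123 + \left(5 + 8 + 2 \cdot 2 \sqrt{9}\right)\right) = 104 \left(123 + \left(5 + 8 + 2 \cdot 2 \cdot 3\right)\right) = 104 \left(123 + \left(5 + 8 + 12\right)\right) = 104 \left(123 + 25\right) = 104 \cdot 148 = 15392$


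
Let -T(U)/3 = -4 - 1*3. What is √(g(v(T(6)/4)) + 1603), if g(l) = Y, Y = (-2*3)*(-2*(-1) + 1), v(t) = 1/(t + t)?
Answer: √1585 ≈ 39.812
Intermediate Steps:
T(U) = 21 (T(U) = -3*(-4 - 1*3) = -3*(-4 - 3) = -3*(-7) = 21)
v(t) = 1/(2*t)
Y = -18 (Y = -6*(2 + 1) = -6*3 = -18)
g(l) = -18
√(g(v(T(6)/4)) + 1603) = √(-18 + 1603) = √1585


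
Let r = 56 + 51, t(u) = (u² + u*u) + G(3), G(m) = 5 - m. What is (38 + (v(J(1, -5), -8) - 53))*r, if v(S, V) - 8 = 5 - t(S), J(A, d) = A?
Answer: -642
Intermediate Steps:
t(u) = 2 + 2*u² (t(u) = (u² + u*u) + (5 - 1*3) = (u² + u²) + (5 - 3) = 2*u² + 2 = 2 + 2*u²)
v(S, V) = 11 - 2*S² (v(S, V) = 8 + (5 - (2 + 2*S²)) = 8 + (5 + (-2 - 2*S²)) = 8 + (3 - 2*S²) = 11 - 2*S²)
r = 107
(38 + (v(J(1, -5), -8) - 53))*r = (38 + ((11 - 2*1²) - 53))*107 = (38 + ((11 - 2*1) - 53))*107 = (38 + ((11 - 2) - 53))*107 = (38 + (9 - 53))*107 = (38 - 44)*107 = -6*107 = -642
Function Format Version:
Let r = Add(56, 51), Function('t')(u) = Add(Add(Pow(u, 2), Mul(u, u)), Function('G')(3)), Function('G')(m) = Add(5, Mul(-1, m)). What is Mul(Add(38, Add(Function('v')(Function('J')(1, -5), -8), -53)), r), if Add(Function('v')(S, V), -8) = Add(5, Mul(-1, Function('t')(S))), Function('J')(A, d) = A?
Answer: -642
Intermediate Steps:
Function('t')(u) = Add(2, Mul(2, Pow(u, 2))) (Function('t')(u) = Add(Add(Pow(u, 2), Mul(u, u)), Add(5, Mul(-1, 3))) = Add(Add(Pow(u, 2), Pow(u, 2)), Add(5, -3)) = Add(Mul(2, Pow(u, 2)), 2) = Add(2, Mul(2, Pow(u, 2))))
Function('v')(S, V) = Add(11, Mul(-2, Pow(S, 2))) (Function('v')(S, V) = Add(8, Add(5, Mul(-1, Add(2, Mul(2, Pow(S, 2)))))) = Add(8, Add(5, Add(-2, Mul(-2, Pow(S, 2))))) = Add(8, Add(3, Mul(-2, Pow(S, 2)))) = Add(11, Mul(-2, Pow(S, 2))))
r = 107
Mul(Add(38, Add(Function('v')(Function('J')(1, -5), -8), -53)), r) = Mul(Add(38, Add(Add(11, Mul(-2, Pow(1, 2))), -53)), 107) = Mul(Add(38, Add(Add(11, Mul(-2, 1)), -53)), 107) = Mul(Add(38, Add(Add(11, -2), -53)), 107) = Mul(Add(38, Add(9, -53)), 107) = Mul(Add(38, -44), 107) = Mul(-6, 107) = -642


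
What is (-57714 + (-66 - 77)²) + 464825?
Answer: 427560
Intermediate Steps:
(-57714 + (-66 - 77)²) + 464825 = (-57714 + (-143)²) + 464825 = (-57714 + 20449) + 464825 = -37265 + 464825 = 427560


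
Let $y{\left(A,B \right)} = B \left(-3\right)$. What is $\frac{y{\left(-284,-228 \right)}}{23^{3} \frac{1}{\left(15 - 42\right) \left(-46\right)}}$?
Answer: $\frac{36936}{529} \approx 69.822$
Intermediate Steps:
$y{\left(A,B \right)} = - 3 B$
$\frac{y{\left(-284,-228 \right)}}{23^{3} \frac{1}{\left(15 - 42\right) \left(-46\right)}} = \frac{\left(-3\right) \left(-228\right)}{23^{3} \frac{1}{\left(15 - 42\right) \left(-46\right)}} = \frac{684}{12167 \frac{1}{\left(-27\right) \left(-46\right)}} = \frac{684}{12167 \cdot \frac{1}{1242}} = \frac{684}{\frac{529}{54}} = 684 \cdot \frac{54}{529} = \frac{36936}{529}$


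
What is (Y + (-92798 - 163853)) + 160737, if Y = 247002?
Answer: 151088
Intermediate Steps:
(Y + (-92798 - 163853)) + 160737 = (247002 + (-92798 - 163853)) + 160737 = (247002 - 256651) + 160737 = -9649 + 160737 = 151088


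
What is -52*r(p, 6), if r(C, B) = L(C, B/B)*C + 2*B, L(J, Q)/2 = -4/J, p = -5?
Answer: -208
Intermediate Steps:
L(J, Q) = -8/J (L(J, Q) = 2*(-4/J) = -8/J)
r(C, B) = -8 + 2*B (r(C, B) = (-8/C)*C + 2*B = -8 + 2*B)
-52*r(p, 6) = -52*(-8 + 2*6) = -52*(-8 + 12) = -52*4 = -208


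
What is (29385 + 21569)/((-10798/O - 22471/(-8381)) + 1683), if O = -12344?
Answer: 2635724665528/87241376387 ≈ 30.212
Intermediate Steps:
(29385 + 21569)/((-10798/O - 22471/(-8381)) + 1683) = (29385 + 21569)/((-10798/(-12344) - 22471/(-8381)) + 1683) = 50954/((-10798*(-1/12344) - 22471*(-1/8381)) + 1683) = 50954/((5399/6172 + 22471/8381) + 1683) = 50954/(183940031/51727532 + 1683) = 50954/(87241376387/51727532) = 50954*(51727532/87241376387) = 2635724665528/87241376387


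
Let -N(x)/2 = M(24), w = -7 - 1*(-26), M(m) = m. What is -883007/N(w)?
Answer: 883007/48 ≈ 18396.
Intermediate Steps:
w = 19 (w = -7 + 26 = 19)
N(x) = -48 (N(x) = -2*24 = -48)
-883007/N(w) = -883007/(-48) = -883007*(-1/48) = 883007/48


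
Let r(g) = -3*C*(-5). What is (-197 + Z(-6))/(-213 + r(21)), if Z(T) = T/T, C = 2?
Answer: 196/183 ≈ 1.0710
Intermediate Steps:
Z(T) = 1
r(g) = 30 (r(g) = -3*2*(-5) = -6*(-5) = 30)
(-197 + Z(-6))/(-213 + r(21)) = (-197 + 1)/(-213 + 30) = -196/(-183) = -196*(-1/183) = 196/183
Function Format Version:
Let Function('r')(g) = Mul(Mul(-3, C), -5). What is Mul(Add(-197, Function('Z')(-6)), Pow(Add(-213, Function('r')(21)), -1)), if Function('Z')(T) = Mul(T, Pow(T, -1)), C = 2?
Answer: Rational(196, 183) ≈ 1.0710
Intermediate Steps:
Function('Z')(T) = 1
Function('r')(g) = 30 (Function('r')(g) = Mul(Mul(-3, 2), -5) = Mul(-6, -5) = 30)
Mul(Add(-197, Function('Z')(-6)), Pow(Add(-213, Function('r')(21)), -1)) = Mul(Add(-197, 1), Pow(Add(-213, 30), -1)) = Mul(-196, Pow(-183, -1)) = Mul(-196, Rational(-1, 183)) = Rational(196, 183)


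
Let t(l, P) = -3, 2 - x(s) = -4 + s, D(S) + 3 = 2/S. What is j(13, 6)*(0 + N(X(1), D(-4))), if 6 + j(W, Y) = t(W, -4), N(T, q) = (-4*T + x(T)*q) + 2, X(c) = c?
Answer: 351/2 ≈ 175.50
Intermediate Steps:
D(S) = -3 + 2/S
x(s) = 6 - s (x(s) = 2 - (-4 + s) = 2 + (4 - s) = 6 - s)
N(T, q) = 2 - 4*T + q*(6 - T) (N(T, q) = (-4*T + (6 - T)*q) + 2 = (-4*T + q*(6 - T)) + 2 = 2 - 4*T + q*(6 - T))
j(W, Y) = -9 (j(W, Y) = -6 - 3 = -9)
j(13, 6)*(0 + N(X(1), D(-4))) = -9*(0 + (2 - 4*1 - (-3 + 2/(-4))*(-6 + 1))) = -9*(0 + (2 - 4 - 1*(-3 + 2*(-¼))*(-5))) = -9*(0 + (2 - 4 - 1*(-3 - ½)*(-5))) = -9*(0 + (2 - 4 - 1*(-7/2)*(-5))) = -9*(0 + (2 - 4 - 35/2)) = -9*(0 - 39/2) = -9*(-39/2) = 351/2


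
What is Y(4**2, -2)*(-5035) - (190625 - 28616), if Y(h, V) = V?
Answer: -151939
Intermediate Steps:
Y(4**2, -2)*(-5035) - (190625 - 28616) = -2*(-5035) - (190625 - 28616) = 10070 - 1*162009 = 10070 - 162009 = -151939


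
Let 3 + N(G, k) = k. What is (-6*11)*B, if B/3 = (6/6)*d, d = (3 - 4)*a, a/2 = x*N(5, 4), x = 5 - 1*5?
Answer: 0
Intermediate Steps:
N(G, k) = -3 + k
x = 0 (x = 5 - 5 = 0)
a = 0 (a = 2*(0*(-3 + 4)) = 2*(0*1) = 2*0 = 0)
d = 0 (d = (3 - 4)*0 = -1*0 = 0)
B = 0 (B = 3*((6/6)*0) = 3*((6*(1/6))*0) = 3*(1*0) = 3*0 = 0)
(-6*11)*B = -6*11*0 = -66*0 = 0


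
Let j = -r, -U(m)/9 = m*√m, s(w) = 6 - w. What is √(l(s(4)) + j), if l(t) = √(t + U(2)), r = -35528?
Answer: √(35528 + √2*√(1 - 9*√2)) ≈ 188.49 + 0.013*I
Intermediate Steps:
U(m) = -9*m^(3/2) (U(m) = -9*m*√m = -9*m^(3/2))
l(t) = √(t - 18*√2)
j = 35528 (j = -1*(-35528) = 35528)
√(l(s(4)) + j) = √(√((6 - 1*4) - 18*√2) + 35528) = √(√((6 - 4) - 18*√2) + 35528) = √(√(2 - 18*√2) + 35528) = √(35528 + √(2 - 18*√2))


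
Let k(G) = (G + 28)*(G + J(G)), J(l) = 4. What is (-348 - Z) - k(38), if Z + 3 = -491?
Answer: -2626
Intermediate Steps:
Z = -494 (Z = -3 - 491 = -494)
k(G) = (4 + G)*(28 + G) (k(G) = (G + 28)*(G + 4) = (28 + G)*(4 + G) = (4 + G)*(28 + G))
(-348 - Z) - k(38) = (-348 - 1*(-494)) - (112 + 38² + 32*38) = (-348 + 494) - (112 + 1444 + 1216) = 146 - 1*2772 = 146 - 2772 = -2626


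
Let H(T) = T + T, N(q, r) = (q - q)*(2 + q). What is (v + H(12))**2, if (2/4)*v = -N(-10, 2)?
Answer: 576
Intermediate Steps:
N(q, r) = 0 (N(q, r) = 0*(2 + q) = 0)
H(T) = 2*T
v = 0 (v = 2*(-1*0) = 2*0 = 0)
(v + H(12))**2 = (0 + 2*12)**2 = (0 + 24)**2 = 24**2 = 576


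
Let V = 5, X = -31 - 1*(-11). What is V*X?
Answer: -100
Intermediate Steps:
X = -20 (X = -31 + 11 = -20)
V*X = 5*(-20) = -100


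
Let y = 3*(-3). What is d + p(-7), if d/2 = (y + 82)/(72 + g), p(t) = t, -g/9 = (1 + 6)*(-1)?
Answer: -799/135 ≈ -5.9185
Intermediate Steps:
g = 63 (g = -9*(1 + 6)*(-1) = -63*(-1) = -9*(-7) = 63)
y = -9
d = 146/135 (d = 2*((-9 + 82)/(72 + 63)) = 2*(73/135) = 146/135 ≈ 1.0815)
d + p(-7) = 146/135 - 7 = -799/135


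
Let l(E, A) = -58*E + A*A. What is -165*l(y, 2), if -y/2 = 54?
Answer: -1034220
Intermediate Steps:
y = -108 (y = -2*54 = -108)
l(E, A) = A² - 58*E (l(E, A) = -58*E + A² = A² - 58*E)
-165*l(y, 2) = -165*(2² - 58*(-108)) = -165*(4 + 6264) = -165*6268 = -1034220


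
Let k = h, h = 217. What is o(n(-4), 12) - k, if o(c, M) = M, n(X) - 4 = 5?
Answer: -205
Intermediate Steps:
n(X) = 9 (n(X) = 4 + 5 = 9)
k = 217
o(n(-4), 12) - k = 12 - 1*217 = 12 - 217 = -205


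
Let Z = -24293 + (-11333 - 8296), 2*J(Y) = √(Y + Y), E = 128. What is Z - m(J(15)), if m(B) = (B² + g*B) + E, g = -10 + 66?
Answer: -88115/2 - 28*√30 ≈ -44211.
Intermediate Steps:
g = 56
J(Y) = √2*√Y/2 (J(Y) = √(Y + Y)/2 = √(2*Y)/2 = (√2*√Y)/2 = √2*√Y/2)
m(B) = 128 + B² + 56*B (m(B) = (B² + 56*B) + 128 = 128 + B² + 56*B)
Z = -43922 (Z = -24293 - 19629 = -43922)
Z - m(J(15)) = -43922 - (128 + (√2*√15/2)² + 56*(√2*√15/2)) = -43922 - (128 + (√30/2)² + 56*(√30/2)) = -43922 - (128 + 15/2 + 28*√30) = -43922 - (271/2 + 28*√30) = -43922 + (-271/2 - 28*√30) = -88115/2 - 28*√30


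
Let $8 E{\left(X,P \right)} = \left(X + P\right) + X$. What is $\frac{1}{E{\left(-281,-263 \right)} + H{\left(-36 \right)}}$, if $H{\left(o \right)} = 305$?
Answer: $\frac{8}{1615} \approx 0.0049536$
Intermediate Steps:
$E{\left(X,P \right)} = \frac{X}{4} + \frac{P}{8}$ ($E{\left(X,P \right)} = \frac{\left(X + P\right) + X}{8} = \frac{\left(P + X\right) + X}{8} = \frac{P + 2 X}{8} = \frac{X}{4} + \frac{P}{8}$)
$\frac{1}{E{\left(-281,-263 \right)} + H{\left(-36 \right)}} = \frac{1}{\left(\frac{1}{4} \left(-281\right) + \frac{1}{8} \left(-263\right)\right) + 305} = \frac{1}{\left(- \frac{281}{4} - \frac{263}{8}\right) + 305} = \frac{1}{- \frac{825}{8} + 305} = \frac{1}{\frac{1615}{8}} = \frac{8}{1615}$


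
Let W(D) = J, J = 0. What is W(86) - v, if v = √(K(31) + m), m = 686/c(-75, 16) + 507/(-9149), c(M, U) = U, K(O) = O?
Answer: -√98864148894/36596 ≈ -8.5918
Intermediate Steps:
W(D) = 0
m = 3134051/73192 (m = 686/16 + 507/(-9149) = 686*(1/16) + 507*(-1/9149) = 343/8 - 507/9149 = 3134051/73192 ≈ 42.820)
v = √98864148894/36596 (v = √(31 + 3134051/73192) = √(5403003/73192) = √98864148894/36596 ≈ 8.5918)
W(86) - v = 0 - √98864148894/36596 = -√98864148894/36596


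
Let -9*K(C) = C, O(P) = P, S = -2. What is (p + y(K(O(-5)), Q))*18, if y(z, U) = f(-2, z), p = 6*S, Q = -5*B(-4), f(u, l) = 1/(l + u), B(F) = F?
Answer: -2970/13 ≈ -228.46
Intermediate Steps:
K(C) = -C/9
Q = 20 (Q = -5*(-4) = 20)
p = -12 (p = 6*(-2) = -12)
y(z, U) = 1/(-2 + z) (y(z, U) = 1/(z - 2) = 1/(-2 + z))
(p + y(K(O(-5)), Q))*18 = (-12 + 1/(-2 - ⅑*(-5)))*18 = (-12 + 1/(-2 + 5/9))*18 = (-12 + 1/(-13/9))*18 = (-12 - 9/13)*18 = -165/13*18 = -2970/13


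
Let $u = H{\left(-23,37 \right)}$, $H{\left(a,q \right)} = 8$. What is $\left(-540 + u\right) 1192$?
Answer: $-634144$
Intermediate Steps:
$u = 8$
$\left(-540 + u\right) 1192 = \left(-540 + 8\right) 1192 = \left(-532\right) 1192 = -634144$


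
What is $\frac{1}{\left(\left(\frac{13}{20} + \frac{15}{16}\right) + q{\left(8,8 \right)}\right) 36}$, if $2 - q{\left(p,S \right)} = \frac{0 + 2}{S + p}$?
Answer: $\frac{20}{2493} \approx 0.0080225$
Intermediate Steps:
$q{\left(p,S \right)} = 2 - \frac{2}{S + p}$ ($q{\left(p,S \right)} = 2 - \frac{0 + 2}{S + p} = 2 - \frac{2}{S + p}$)
$\frac{1}{\left(\left(\frac{13}{20} + \frac{15}{16}\right) + q{\left(8,8 \right)}\right) 36} = \frac{1}{\left(\left(\frac{13}{20} + \frac{15}{16}\right) + \frac{2 \left(-1 + 8 + 8\right)}{8 + 8}\right) 36} = \frac{1}{\left(\left(13 \cdot \frac{1}{20} + 15 \cdot \frac{1}{16}\right) + 2 \cdot \frac{1}{16} \cdot 15\right) 36} = \frac{1}{\left(\left(\frac{13}{20} + \frac{15}{16}\right) + 2 \cdot \frac{1}{16} \cdot 15\right) 36} = \frac{1}{\left(\frac{127}{80} + \frac{15}{8}\right) 36} = \frac{1}{\frac{277}{80} \cdot 36} = \frac{1}{\frac{2493}{20}} = \frac{20}{2493}$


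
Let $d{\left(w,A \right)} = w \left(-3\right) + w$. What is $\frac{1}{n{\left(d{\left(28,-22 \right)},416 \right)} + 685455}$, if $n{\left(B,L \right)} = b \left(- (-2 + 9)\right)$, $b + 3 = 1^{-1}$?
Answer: $\frac{1}{685469} \approx 1.4589 \cdot 10^{-6}$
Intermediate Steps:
$b = -2$ ($b = -3 + 1^{-1} = -3 + 1 = -2$)
$d{\left(w,A \right)} = - 2 w$ ($d{\left(w,A \right)} = - 3 w + w = - 2 w$)
$n{\left(B,L \right)} = 14$ ($n{\left(B,L \right)} = - 2 \left(- (-2 + 9)\right) = - 2 \left(\left(-1\right) 7\right) = \left(-2\right) \left(-7\right) = 14$)
$\frac{1}{n{\left(d{\left(28,-22 \right)},416 \right)} + 685455} = \frac{1}{14 + 685455} = \frac{1}{685469}$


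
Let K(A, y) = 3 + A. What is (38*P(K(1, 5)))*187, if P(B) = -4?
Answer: -28424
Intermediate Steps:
(38*P(K(1, 5)))*187 = (38*(-4))*187 = -152*187 = -28424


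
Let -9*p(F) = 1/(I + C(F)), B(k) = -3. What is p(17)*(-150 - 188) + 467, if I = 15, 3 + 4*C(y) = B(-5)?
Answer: 114157/243 ≈ 469.78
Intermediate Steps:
C(y) = -3/2 (C(y) = -¾ + (¼)*(-3) = -¾ - ¾ = -3/2)
p(F) = -2/243 (p(F) = -1/(9*(15 - 3/2)) = -1/(9*27/2) = -⅑*2/27 = -2/243)
p(17)*(-150 - 188) + 467 = -2*(-150 - 188)/243 + 467 = -2/243*(-338) + 467 = 676/243 + 467 = 114157/243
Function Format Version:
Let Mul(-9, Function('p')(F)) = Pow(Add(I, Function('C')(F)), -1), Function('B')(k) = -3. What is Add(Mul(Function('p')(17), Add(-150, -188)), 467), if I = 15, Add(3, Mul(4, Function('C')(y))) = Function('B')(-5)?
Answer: Rational(114157, 243) ≈ 469.78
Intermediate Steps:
Function('C')(y) = Rational(-3, 2) (Function('C')(y) = Add(Rational(-3, 4), Mul(Rational(1, 4), -3)) = Add(Rational(-3, 4), Rational(-3, 4)) = Rational(-3, 2))
Function('p')(F) = Rational(-2, 243) (Function('p')(F) = Mul(Rational(-1, 9), Pow(Add(15, Rational(-3, 2)), -1)) = Mul(Rational(-1, 9), Pow(Rational(27, 2), -1)) = Mul(Rational(-1, 9), Rational(2, 27)) = Rational(-2, 243))
Add(Mul(Function('p')(17), Add(-150, -188)), 467) = Add(Mul(Rational(-2, 243), Add(-150, -188)), 467) = Add(Mul(Rational(-2, 243), -338), 467) = Add(Rational(676, 243), 467) = Rational(114157, 243)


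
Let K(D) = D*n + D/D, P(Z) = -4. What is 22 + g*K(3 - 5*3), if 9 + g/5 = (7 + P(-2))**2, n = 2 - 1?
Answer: 22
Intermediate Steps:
n = 1
K(D) = 1 + D (K(D) = D*1 + D/D = D + 1 = 1 + D)
g = 0 (g = -45 + 5*(7 - 4)**2 = -45 + 5*3**2 = -45 + 5*9 = -45 + 45 = 0)
22 + g*K(3 - 5*3) = 22 + 0*(1 + (3 - 5*3)) = 22 + 0*(1 + (3 - 15)) = 22 + 0*(1 - 12) = 22 + 0*(-11) = 22 + 0 = 22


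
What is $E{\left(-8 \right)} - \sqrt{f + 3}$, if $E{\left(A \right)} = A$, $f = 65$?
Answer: $-8 - 2 \sqrt{17} \approx -16.246$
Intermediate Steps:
$E{\left(-8 \right)} - \sqrt{f + 3} = -8 - \sqrt{65 + 3} = -8 - \sqrt{68} = -8 - 2 \sqrt{17}$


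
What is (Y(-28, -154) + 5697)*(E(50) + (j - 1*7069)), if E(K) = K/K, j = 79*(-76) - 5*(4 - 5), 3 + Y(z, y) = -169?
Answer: -72195175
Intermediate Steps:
Y(z, y) = -172 (Y(z, y) = -3 - 169 = -172)
j = -5999 (j = -6004 - 5*(-1) = -6004 + 5 = -5999)
E(K) = 1
(Y(-28, -154) + 5697)*(E(50) + (j - 1*7069)) = (-172 + 5697)*(1 + (-5999 - 1*7069)) = 5525*(1 + (-5999 - 7069)) = 5525*(1 - 13068) = 5525*(-13067) = -72195175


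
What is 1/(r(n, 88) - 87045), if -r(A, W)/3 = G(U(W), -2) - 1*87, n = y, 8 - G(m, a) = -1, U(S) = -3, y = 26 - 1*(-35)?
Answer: -1/86811 ≈ -1.1519e-5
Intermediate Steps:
y = 61 (y = 26 + 35 = 61)
G(m, a) = 9 (G(m, a) = 8 - 1*(-1) = 8 + 1 = 9)
n = 61
r(A, W) = 234 (r(A, W) = -3*(9 - 1*87) = -3*(9 - 87) = -3*(-78) = 234)
1/(r(n, 88) - 87045) = 1/(234 - 87045) = 1/(-86811) = -1/86811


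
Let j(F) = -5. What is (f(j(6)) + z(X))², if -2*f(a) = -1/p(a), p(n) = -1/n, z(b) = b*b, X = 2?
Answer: 169/4 ≈ 42.250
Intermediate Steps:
z(b) = b²
f(a) = -a/2 (f(a) = -(-1)/(2*((-1/a))) = -(-1)*(-a)/2 = -a/2)
(f(j(6)) + z(X))² = (-½*(-5) + 2²)² = (5/2 + 4)² = (13/2)² = 169/4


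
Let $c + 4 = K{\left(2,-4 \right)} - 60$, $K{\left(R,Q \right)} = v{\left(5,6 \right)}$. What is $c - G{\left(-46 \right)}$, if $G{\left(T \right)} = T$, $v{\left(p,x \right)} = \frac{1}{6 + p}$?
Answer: $- \frac{197}{11} \approx -17.909$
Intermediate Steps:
$K{\left(R,Q \right)} = \frac{1}{11}$ ($K{\left(R,Q \right)} = \frac{1}{6 + 5} = \frac{1}{11}$)
$c = - \frac{703}{11}$ ($c = -4 + \left(\frac{1}{11} - 60\right) = -4 - \frac{659}{11} = - \frac{703}{11} \approx -63.909$)
$c - G{\left(-46 \right)} = - \frac{703}{11} - -46 = - \frac{703}{11} + 46 = - \frac{197}{11}$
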